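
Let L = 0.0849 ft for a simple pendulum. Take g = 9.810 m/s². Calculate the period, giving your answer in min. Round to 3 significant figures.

0.00538 min

Directly: T = 2π√(L/g).
L = 0.0849 ft = 0.02588 m; g = 9.810 m/s².
T = 0.3227 s
0.3227 s × (1 min / 60.00 s) = 0.005378 min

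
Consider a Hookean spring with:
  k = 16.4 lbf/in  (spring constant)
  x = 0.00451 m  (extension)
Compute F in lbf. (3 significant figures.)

From Hooke's law: F = kx.
k = 16.4 lbf/in = 2872 N/m; x = 0.00451 m.
F = 12.95 N
12.95 N × (1 lbf / 4.448 N) = 2.912 lbf

2.91 lbf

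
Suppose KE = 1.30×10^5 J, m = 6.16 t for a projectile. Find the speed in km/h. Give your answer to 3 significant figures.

23.4 km/h

Rearranging: v = √(2·KE/m).
KE = 1.30×10^5 J; m = 6.16 t = 6160 kg.
v = 6.497 m/s
6.497 m/s × (1 km/h / 0.2778 m/s) = 23.39 km/h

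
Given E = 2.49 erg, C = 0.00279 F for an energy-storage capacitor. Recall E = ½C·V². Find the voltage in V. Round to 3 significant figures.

Solving E = ½C·V² for V: V = √(2E/C).
E = 2.49 erg = 2.490×10^-7 J; C = 0.00279 F.
V = 0.01336 V

0.0134 V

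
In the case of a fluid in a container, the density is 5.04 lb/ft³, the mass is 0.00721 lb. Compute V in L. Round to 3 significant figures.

0.0405 L

Rearranging ρ = m/V for V: V = m/ρ.
ρ = 5.04 lb/ft³ = 80.73 kg/m³; m = 0.00721 lb = 0.003270 kg.
V = 4.051×10^-5 m³
4.051×10^-5 m³ × (1 L / 0.001000 m³) = 0.04051 L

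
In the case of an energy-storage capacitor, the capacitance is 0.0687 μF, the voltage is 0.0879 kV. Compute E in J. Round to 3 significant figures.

Directly: E = ½CV².
C = 0.0687 μF = 6.870×10^-8 F; V = 0.0879 kV = 87.90 V.
E = 2.654×10^-4 J  (the unit combination reduces to kg·m²/s² = J)

2.65×10^-4 J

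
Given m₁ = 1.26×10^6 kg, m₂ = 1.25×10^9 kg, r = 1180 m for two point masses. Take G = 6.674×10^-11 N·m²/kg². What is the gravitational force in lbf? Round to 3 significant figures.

Directly: F = Gm₁m₂/r².
m₁ = 1.26×10^6 kg; m₂ = 1.25×10^9 kg; r = 1180 m; G = 6.674×10^-11 N·m²/kg².
F = 0.07549 N  (the unit combination reduces to kg·m/s² = N)
0.07549 N × (1 lbf / 4.448 N) = 0.01697 lbf

0.0170 lbf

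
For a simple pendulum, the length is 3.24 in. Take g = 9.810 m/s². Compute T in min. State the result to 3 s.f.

Directly: T = 2π√(L/g).
L = 3.24 in = 0.08230 m; g = 9.810 m/s².
T = 0.5755 s
0.5755 s × (1 min / 60.00 s) = 0.009591 min

0.00959 min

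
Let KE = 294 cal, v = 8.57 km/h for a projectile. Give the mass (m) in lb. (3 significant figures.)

957 lb

Solving KE = ½mv² for m: m = 2·KE/v².
KE = 294 cal = 1230 J; v = 8.57 km/h = 2.381 m/s.
m = 434.1 kg
434.1 kg × (1 lb / 0.4536 kg) = 957.1 lb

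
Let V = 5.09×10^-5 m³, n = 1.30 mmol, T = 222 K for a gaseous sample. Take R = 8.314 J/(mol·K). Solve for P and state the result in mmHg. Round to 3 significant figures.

354 mmHg

P is given directly by: P = nRT/V.
V = 5.09×10^-5 m³; n = 1.30 mmol = 0.001300 mol; T = 222 K; R = 8.314 J/(mol·K).
P = 47140 Pa
47140 Pa × (1 mmHg / 133.3 Pa) = 353.6 mmHg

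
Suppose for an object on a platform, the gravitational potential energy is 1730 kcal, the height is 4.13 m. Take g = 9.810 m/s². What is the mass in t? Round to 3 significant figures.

179 t

Rearranging PE = m·g·h for m: m = PE/(g·h).
PE = 1730 kcal = 7.238×10^6 J; h = 4.13 m; g = 9.810 m/s².
m = 1.787×10^5 kg
1.787×10^5 kg × (1 t / 1000 kg) = 178.7 t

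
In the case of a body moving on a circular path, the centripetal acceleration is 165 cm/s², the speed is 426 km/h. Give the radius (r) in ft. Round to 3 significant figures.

27800 ft

Solving a = v²/r for r: r = v²/a.
a = 165 cm/s² = 1.650 m/s²; v = 426 km/h = 118.3 m/s.
r = 8487 m
8487 m × (1 ft / 0.3048 m) = 27843 ft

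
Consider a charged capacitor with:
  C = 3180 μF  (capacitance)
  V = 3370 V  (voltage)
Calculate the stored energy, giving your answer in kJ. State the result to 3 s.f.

18.1 kJ

E is given directly by: E = ½CV².
C = 3180 μF = 0.003180 F; V = 3370 V.
E = 18057 J
18057 J × (1 kJ / 1000 J) = 18.06 kJ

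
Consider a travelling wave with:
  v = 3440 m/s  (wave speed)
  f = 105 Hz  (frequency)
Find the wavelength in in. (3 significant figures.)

1290 in

Solving v = f·λ for λ: λ = v/f.
v = 3440 m/s; f = 105 Hz.
λ = 32.76 m
32.76 m × (1 in / 0.02540 m) = 1290 in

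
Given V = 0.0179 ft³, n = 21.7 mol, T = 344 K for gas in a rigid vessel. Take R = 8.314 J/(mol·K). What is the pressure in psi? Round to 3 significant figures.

17800 psi

From the ideal-gas law: P = nRT/V.
V = 0.0179 ft³ = 5.069×10^-4 m³; n = 21.7 mol; T = 344 K; R = 8.314 J/(mol·K).
P = 1.224×10^8 Pa
1.224×10^8 Pa × (1 psi / 6895 Pa) = 17759 psi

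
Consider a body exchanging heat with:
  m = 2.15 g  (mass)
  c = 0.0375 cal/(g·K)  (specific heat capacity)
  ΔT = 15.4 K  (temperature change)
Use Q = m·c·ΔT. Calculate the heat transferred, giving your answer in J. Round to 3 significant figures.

Directly: Q = mcΔT.
m = 2.15 g = 0.002150 kg; c = 0.0375 cal/(g·K) = 156.9 J/(kg·K); ΔT = 15.4 K.
Q = 5.195 J

5.19 J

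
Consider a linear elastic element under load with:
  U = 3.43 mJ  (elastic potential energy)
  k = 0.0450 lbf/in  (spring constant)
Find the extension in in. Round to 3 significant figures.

1.16 in

Solving U = ½k·x² for x: x = √(2U/k).
U = 3.43 mJ = 0.003430 J; k = 0.0450 lbf/in = 7.881 N/m.
x = 0.02950 m
0.02950 m × (1 in / 0.02540 m) = 1.162 in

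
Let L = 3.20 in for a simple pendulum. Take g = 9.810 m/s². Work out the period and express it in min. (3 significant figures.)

Directly: T = 2π√(L/g).
L = 3.20 in = 0.08128 m; g = 9.810 m/s².
T = 0.5719 s
0.5719 s × (1 min / 60.00 s) = 0.009532 min

0.00953 min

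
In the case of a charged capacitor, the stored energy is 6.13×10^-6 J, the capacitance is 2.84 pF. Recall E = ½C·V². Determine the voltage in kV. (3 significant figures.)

Rearranging E = ½C·V² for V: V = √(2E/C).
E = 6.13×10^-6 J; C = 2.84 pF = 2.840×10^-12 F.
V = 2078 V
2078 V × (1 kV / 1000 V) = 2.078 kV

2.08 kV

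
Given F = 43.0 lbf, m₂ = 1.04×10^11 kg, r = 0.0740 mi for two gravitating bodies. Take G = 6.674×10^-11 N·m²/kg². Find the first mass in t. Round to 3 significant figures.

Rearranging F = G·m₁·m₂/r² for m₁: m₁ = F·r²/(G·m₂).
F = 43.0 lbf = 191.3 N; m₂ = 1.04×10^11 kg; r = 0.0740 mi = 119.1 m; G = 6.674×10^-11 N·m²/kg².
m₁ = 3.908×10^5 kg
3.908×10^5 kg × (1 t / 1000 kg) = 390.8 t

391 t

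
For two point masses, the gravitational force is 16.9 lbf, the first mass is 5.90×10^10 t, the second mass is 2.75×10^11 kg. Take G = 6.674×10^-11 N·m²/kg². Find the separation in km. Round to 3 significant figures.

Rearranging: r = √(G·m₁m₂/F).
F = 16.9 lbf = 75.17 N; m₁ = 5.90×10^10 t = 5.900×10^13 kg; m₂ = 2.75×10^11 kg; G = 6.674×10^-11 N·m²/kg².
r = 3.795×10^6 m
3.795×10^6 m × (1 km / 1000 m) = 3795 km

3800 km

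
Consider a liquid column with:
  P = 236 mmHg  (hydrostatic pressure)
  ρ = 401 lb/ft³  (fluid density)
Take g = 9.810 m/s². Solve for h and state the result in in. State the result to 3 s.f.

19.7 in

Rearranging: h = P/(ρ·g).
P = 236 mmHg = 31464 Pa; ρ = 401 lb/ft³ = 6423 kg/m³; g = 9.810 m/s².
h = 0.4993 m
0.4993 m × (1 in / 0.02540 m) = 19.66 in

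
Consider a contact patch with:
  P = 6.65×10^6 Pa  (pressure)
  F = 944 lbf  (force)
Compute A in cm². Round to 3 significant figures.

6.31 cm²

Solving P = F/A for A: A = F/P.
P = 6.65×10^6 Pa; F = 944 lbf = 4199 N.
A = 6.314×10^-4 m²
6.314×10^-4 m² × (1 cm² / 1.000×10^-4 m²) = 6.314 cm²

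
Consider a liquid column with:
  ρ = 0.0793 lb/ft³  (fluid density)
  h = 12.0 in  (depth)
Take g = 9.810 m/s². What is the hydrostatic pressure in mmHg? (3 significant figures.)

0.0285 mmHg

P is given directly by: P = ρgh.
ρ = 0.0793 lb/ft³ = 1.270 kg/m³; h = 12.0 in = 0.3048 m; g = 9.810 m/s².
P = 3.798 Pa
3.798 Pa × (1 mmHg / 133.3 Pa) = 0.02849 mmHg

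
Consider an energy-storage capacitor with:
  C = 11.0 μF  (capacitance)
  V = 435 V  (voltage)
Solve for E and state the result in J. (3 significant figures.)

E is given directly by: E = ½CV².
C = 11.0 μF = 1.100×10^-5 F; V = 435 V.
E = 1.041 J

1.04 J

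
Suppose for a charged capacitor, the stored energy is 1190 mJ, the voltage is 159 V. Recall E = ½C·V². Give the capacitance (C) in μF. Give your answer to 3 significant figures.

94.1 μF

Rearranging E = ½C·V² for C: C = 2E/V².
E = 1190 mJ = 1.190 J; V = 159 V.
C = 9.414×10^-5 F
9.414×10^-5 F × (1 μF / 1.000×10^-6 F) = 94.14 μF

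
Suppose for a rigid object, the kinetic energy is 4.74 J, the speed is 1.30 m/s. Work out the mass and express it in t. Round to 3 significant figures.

0.00561 t

Rearranging: m = 2·KE/v².
KE = 4.74 J; v = 1.30 m/s.
m = 5.609 kg
5.609 kg × (1 t / 1000 kg) = 0.005609 t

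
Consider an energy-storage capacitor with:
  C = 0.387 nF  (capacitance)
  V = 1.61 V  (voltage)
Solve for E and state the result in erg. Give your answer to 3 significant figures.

0.00502 erg

Directly: E = ½CV².
C = 0.387 nF = 3.870×10^-10 F; V = 1.61 V.
E = 5.016×10^-10 J
5.016×10^-10 J × (1 erg / 1.000×10^-7 J) = 0.005016 erg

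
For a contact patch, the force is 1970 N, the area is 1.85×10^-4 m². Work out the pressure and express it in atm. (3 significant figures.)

P is given directly by: P = F/A.
F = 1970 N; A = 1.85×10^-4 m².
P = 1.065×10^7 Pa  (the unit combination reduces to kg/(m·s²) = Pa)
1.065×10^7 Pa × (1 atm / 1.013×10^5 Pa) = 105.1 atm

105 atm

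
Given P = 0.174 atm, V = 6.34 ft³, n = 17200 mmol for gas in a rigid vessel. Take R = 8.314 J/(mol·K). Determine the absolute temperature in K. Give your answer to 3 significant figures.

22.1 K

From the ideal-gas law: T = PV/(nR).
P = 0.174 atm = 17631 Pa; V = 6.34 ft³ = 0.1795 m³; n = 17200 mmol = 17.20 mol; R = 8.314 J/(mol·K).
T = 22.13 K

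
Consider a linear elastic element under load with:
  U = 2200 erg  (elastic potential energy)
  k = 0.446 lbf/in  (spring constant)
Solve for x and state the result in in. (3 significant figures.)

0.0934 in

Solving U = ½k·x² for x: x = √(2U/k).
U = 2200 erg = 2.200×10^-4 J; k = 0.446 lbf/in = 78.11 N/m.
x = 0.002373 m
0.002373 m × (1 in / 0.02540 m) = 0.09344 in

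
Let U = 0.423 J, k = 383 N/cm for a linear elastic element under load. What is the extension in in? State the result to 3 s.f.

0.185 in

Solving U = ½k·x² for x: x = √(2U/k).
U = 0.423 J; k = 383 N/cm = 38300 N/m.
x = 0.004700 m
0.004700 m × (1 in / 0.02540 m) = 0.1850 in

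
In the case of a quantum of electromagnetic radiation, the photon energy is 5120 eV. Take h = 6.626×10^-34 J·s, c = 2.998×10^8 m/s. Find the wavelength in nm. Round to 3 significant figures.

0.242 nm

Rearranging E = h·c/λ for λ: λ = hc/E.
E = 5120 eV = 8.203×10^-16 J; h = 6.626×10^-34 J·s; c = 2.998×10^8 m/s.
λ = 2.422×10^-10 m
2.422×10^-10 m × (1 nm / 1.000×10^-9 m) = 0.2422 nm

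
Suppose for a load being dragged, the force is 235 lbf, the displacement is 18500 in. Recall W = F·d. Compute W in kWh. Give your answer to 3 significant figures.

Directly: W = F·d.
F = 235 lbf = 1045 N; d = 18500 in = 469.9 m.
W = 4.912×10^5 J
4.912×10^5 J × (1 kWh / 3.600×10^6 J) = 0.1364 kWh

0.136 kWh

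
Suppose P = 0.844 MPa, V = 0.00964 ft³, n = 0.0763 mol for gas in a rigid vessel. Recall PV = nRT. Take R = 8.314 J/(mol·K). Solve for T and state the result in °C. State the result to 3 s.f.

From the ideal-gas law: T = PV/(nR).
P = 0.844 MPa = 8.440×10^5 Pa; V = 0.00964 ft³ = 2.730×10^-4 m³; n = 0.0763 mol; R = 8.314 J/(mol·K).
T = 363.2 K
363.2 K − 273.15 = 90.04 °C

90.0 °C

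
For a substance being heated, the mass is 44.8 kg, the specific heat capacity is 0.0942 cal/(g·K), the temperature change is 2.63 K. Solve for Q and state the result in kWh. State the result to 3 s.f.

Q is given directly by: Q = mcΔT.
m = 44.8 kg; c = 0.0942 cal/(g·K) = 394.1 J/(kg·K); ΔT = 2.63 K.
Q = 46438 J
46438 J × (1 kWh / 3.600×10^6 J) = 0.01290 kWh

0.0129 kWh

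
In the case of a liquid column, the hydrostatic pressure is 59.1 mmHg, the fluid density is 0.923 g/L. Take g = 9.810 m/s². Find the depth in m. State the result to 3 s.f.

870 m

Rearranging P = ρ·g·h for h: h = P/(ρ·g).
P = 59.1 mmHg = 7879 Pa; ρ = 0.923 g/L = 0.9230 kg/m³; g = 9.810 m/s².
h = 870.2 m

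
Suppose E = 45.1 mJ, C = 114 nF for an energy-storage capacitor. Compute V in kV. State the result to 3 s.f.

Rearranging E = ½C·V² for V: V = √(2E/C).
E = 45.1 mJ = 0.04510 J; C = 114 nF = 1.140×10^-7 F.
V = 889.5 V
889.5 V × (1 kV / 1000 V) = 0.8895 kV

0.890 kV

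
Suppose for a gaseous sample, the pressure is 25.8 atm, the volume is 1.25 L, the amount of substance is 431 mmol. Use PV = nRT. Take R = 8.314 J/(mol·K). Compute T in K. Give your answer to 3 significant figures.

From the ideal-gas law: T = PV/(nR).
P = 25.8 atm = 2.614×10^6 Pa; V = 1.25 L = 0.001250 m³; n = 431 mmol = 0.4310 mol; R = 8.314 J/(mol·K).
T = 911.9 K

912 K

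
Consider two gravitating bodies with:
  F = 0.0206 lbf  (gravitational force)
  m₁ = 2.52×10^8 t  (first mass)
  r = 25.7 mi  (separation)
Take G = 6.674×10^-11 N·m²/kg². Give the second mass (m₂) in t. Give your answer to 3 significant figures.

From Newton's law of gravitation: m₂ = F·r²/(G·m₁).
F = 0.0206 lbf = 0.09163 N; m₁ = 2.52×10^8 t = 2.520×10^11 kg; r = 25.7 mi = 41360 m; G = 6.674×10^-11 N·m²/kg².
m₂ = 9.320×10^6 kg
9.320×10^6 kg × (1 t / 1000 kg) = 9320 t

9320 t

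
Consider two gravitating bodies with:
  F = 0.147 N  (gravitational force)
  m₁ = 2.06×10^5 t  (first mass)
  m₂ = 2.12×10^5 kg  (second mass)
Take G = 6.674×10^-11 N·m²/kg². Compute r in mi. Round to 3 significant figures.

Solving F = G·m₁·m₂/r² for r: r = √(G·m₁m₂/F).
F = 0.147 N; m₁ = 2.06×10^5 t = 2.060×10^8 kg; m₂ = 2.12×10^5 kg; G = 6.674×10^-11 N·m²/kg².
r = 140.8 m
140.8 m × (1 mi / 1609 m) = 0.08750 mi

0.0875 mi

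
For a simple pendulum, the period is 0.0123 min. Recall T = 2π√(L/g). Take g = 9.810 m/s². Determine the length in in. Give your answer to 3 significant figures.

Solving T = 2π√(L/g) for L: L = g·(T/2π)².
T = 0.0123 min = 0.7380 s; g = 9.810 m/s².
L = 0.1353 m
0.1353 m × (1 in / 0.02540 m) = 5.328 in

5.33 in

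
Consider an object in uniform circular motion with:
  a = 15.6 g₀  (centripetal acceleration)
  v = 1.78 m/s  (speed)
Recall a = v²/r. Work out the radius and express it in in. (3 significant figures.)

Solving a = v²/r for r: r = v²/a.
a = 15.6 g₀ = 153.0 m/s²; v = 1.78 m/s.
r = 0.02071 m
0.02071 m × (1 in / 0.02540 m) = 0.8154 in

0.815 in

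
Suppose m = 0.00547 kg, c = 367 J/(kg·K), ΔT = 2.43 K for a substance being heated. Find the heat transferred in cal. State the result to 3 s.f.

Q is given directly by: Q = mcΔT.
m = 0.00547 kg; c = 367 J/(kg·K); ΔT = 2.43 K.
Q = 4.878 J
4.878 J × (1 cal / 4.184 J) = 1.166 cal

1.17 cal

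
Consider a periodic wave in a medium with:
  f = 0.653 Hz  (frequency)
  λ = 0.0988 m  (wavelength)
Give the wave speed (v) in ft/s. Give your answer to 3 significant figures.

v is given directly by: v = fλ.
f = 0.653 Hz; λ = 0.0988 m.
v = 0.06452 m/s
0.06452 m/s × (1 ft/s / 0.3048 m/s) = 0.2117 ft/s

0.212 ft/s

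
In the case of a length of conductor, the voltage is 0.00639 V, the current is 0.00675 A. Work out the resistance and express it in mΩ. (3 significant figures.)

947 mΩ

From Ohm's law: R = V/I.
V = 0.00639 V; I = 0.00675 A.
R = 0.9467 Ω
0.9467 Ω × (1 mΩ / 0.001000 Ω) = 946.7 mΩ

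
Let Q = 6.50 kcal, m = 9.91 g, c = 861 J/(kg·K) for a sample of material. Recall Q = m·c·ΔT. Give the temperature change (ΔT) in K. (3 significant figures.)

Solving Q = m·c·ΔT for ΔT: ΔT = Q/(m·c).
Q = 6.50 kcal = 27196 J; m = 9.91 g = 0.009910 kg; c = 861 J/(kg·K).
ΔT = 3187 K

3190 K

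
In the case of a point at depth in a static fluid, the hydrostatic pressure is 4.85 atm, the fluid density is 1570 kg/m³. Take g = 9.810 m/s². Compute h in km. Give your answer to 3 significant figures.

Solving P = ρ·g·h for h: h = P/(ρ·g).
P = 4.85 atm = 4.914×10^5 Pa; ρ = 1570 kg/m³; g = 9.810 m/s².
h = 31.91 m
31.91 m × (1 km / 1000 m) = 0.03191 km

0.0319 km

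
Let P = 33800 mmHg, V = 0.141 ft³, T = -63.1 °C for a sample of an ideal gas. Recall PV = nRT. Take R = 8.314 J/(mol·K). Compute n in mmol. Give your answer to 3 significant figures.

From the ideal-gas law: n = PV/(RT).
P = 33800 mmHg = 4.506×10^6 Pa; V = 0.141 ft³ = 0.003993 m³; T = -63.1 °C = 210.0 K; R = 8.314 J/(mol·K).
n = 10.30 mol
10.30 mol × (1 mmol / 0.001000 mol) = 10303 mmol

10300 mmol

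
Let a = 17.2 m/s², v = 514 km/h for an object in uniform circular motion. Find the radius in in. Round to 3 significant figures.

46700 in

Solving a = v²/r for r: r = v²/a.
a = 17.2 m/s²; v = 514 km/h = 142.8 m/s.
r = 1185 m
1185 m × (1 in / 0.02540 m) = 46662 in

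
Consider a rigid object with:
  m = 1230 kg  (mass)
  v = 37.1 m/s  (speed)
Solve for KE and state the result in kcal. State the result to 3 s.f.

202 kcal

Directly: KE = ½mv².
m = 1230 kg; v = 37.1 m/s.
KE = 8.465×10^5 J  (the unit combination reduces to kg·m²/s² = J)
8.465×10^5 J × (1 kcal / 4184 J) = 202.3 kcal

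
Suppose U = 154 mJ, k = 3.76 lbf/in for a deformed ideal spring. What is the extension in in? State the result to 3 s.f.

Rearranging: x = √(2U/k).
U = 154 mJ = 0.1540 J; k = 3.76 lbf/in = 658.5 N/m.
x = 0.02163 m
0.02163 m × (1 in / 0.02540 m) = 0.8515 in

0.851 in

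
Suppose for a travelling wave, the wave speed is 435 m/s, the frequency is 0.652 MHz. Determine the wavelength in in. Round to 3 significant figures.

0.0263 in

Rearranging: λ = v/f.
v = 435 m/s; f = 0.652 MHz = 6.520×10^5 Hz.
λ = 6.672×10^-4 m
6.672×10^-4 m × (1 in / 0.02540 m) = 0.02627 in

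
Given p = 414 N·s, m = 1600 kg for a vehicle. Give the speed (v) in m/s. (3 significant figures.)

0.259 m/s

Rearranging: v = p/m.
p = 414 N·s = 414.0 kg·m/s; m = 1600 kg.
v = 0.2587 m/s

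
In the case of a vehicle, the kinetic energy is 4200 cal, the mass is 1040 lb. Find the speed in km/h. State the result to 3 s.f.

31.1 km/h

Rearranging: v = √(2·KE/m).
KE = 4200 cal = 17573 J; m = 1040 lb = 471.7 kg.
v = 8.631 m/s
8.631 m/s × (1 km/h / 0.2778 m/s) = 31.07 km/h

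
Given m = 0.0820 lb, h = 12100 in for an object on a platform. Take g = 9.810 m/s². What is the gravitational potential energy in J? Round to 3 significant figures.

PE is given directly by: PE = mgh.
m = 0.0820 lb = 0.03719 kg; h = 12100 in = 307.3 m; g = 9.810 m/s².
PE = 112.1 J  (the unit combination reduces to kg·m²/s² = J)

112 J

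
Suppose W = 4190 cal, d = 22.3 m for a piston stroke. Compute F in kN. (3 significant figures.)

Rearranging W = F·d for F: F = W/d.
W = 4190 cal = 17531 J; d = 22.3 m.
F = 786.1 N
786.1 N × (1 kN / 1000 N) = 0.7861 kN

0.786 kN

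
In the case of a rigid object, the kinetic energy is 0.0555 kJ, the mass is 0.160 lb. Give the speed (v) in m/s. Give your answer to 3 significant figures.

Rearranging KE = ½mv² for v: v = √(2·KE/m).
KE = 0.0555 kJ = 55.50 J; m = 0.160 lb = 0.07257 kg.
v = 39.11 m/s

39.1 m/s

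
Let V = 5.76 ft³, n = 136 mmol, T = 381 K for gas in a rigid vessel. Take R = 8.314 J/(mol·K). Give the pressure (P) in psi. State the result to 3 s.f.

0.383 psi

P is given directly by: P = nRT/V.
V = 5.76 ft³ = 0.1631 m³; n = 136 mmol = 0.1360 mol; T = 381 K; R = 8.314 J/(mol·K).
P = 2641 Pa
2641 Pa × (1 psi / 6895 Pa) = 0.3831 psi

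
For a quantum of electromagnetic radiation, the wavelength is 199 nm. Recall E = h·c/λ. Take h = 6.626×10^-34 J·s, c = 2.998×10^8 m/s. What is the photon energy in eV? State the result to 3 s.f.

E is given directly by: E = hc/λ.
λ = 199 nm = 1.990×10^-7 m; h = 6.626×10^-34 J·s; c = 2.998×10^8 m/s.
E = 9.982×10^-19 J  (the unit combination reduces to kg·m²/s² = J)
9.982×10^-19 J × (1 eV / 1.602×10^-19 J) = 6.230 eV

6.23 eV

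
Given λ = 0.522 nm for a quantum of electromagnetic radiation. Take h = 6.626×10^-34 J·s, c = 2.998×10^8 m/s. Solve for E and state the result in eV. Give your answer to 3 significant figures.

E is given directly by: E = hc/λ.
λ = 0.522 nm = 5.220×10^-10 m; h = 6.626×10^-34 J·s; c = 2.998×10^8 m/s.
E = 3.806×10^-16 J
3.806×10^-16 J × (1 eV / 1.602×10^-19 J) = 2375 eV

2380 eV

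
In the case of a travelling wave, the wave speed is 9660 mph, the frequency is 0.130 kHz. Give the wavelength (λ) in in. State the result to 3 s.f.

1310 in

Rearranging: λ = v/f.
v = 9660 mph = 4318 m/s; f = 0.130 kHz = 130.0 Hz.
λ = 33.22 m
33.22 m × (1 in / 0.02540 m) = 1308 in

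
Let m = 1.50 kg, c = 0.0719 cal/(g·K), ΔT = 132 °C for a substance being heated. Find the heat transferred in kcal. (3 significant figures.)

Q is given directly by: Q = mcΔT.
m = 1.50 kg; c = 0.0719 cal/(g·K) = 300.8 J/(kg·K); ΔT = 132 °C = 132.0 K.
Q = 59564 J
59564 J × (1 kcal / 4184 J) = 14.24 kcal

14.2 kcal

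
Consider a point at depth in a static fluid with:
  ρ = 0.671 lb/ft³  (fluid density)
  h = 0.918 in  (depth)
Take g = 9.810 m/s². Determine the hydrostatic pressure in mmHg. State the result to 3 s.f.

0.0184 mmHg

P is given directly by: P = ρgh.
ρ = 0.671 lb/ft³ = 10.75 kg/m³; h = 0.918 in = 0.02332 m; g = 9.810 m/s².
P = 2.459 Pa  (the unit combination reduces to kg/(m·s²) = Pa)
2.459 Pa × (1 mmHg / 133.3 Pa) = 0.01844 mmHg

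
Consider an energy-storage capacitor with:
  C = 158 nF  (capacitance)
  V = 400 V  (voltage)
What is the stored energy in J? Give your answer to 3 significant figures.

0.0126 J

E is given directly by: E = ½CV².
C = 158 nF = 1.580×10^-7 F; V = 400 V.
E = 0.01264 J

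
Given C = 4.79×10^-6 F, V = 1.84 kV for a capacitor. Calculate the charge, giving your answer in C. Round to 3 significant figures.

0.00881 C

Rearranging: Q = CV.
C = 4.79×10^-6 F; V = 1.84 kV = 1840 V.
Q = 0.008814 C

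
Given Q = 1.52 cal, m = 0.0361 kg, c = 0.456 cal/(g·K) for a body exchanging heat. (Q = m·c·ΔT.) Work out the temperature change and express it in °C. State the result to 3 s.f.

0.0923 °C

Rearranging Q = m·c·ΔT for ΔT: ΔT = Q/(m·c).
Q = 1.52 cal = 6.360 J; m = 0.0361 kg; c = 0.456 cal/(g·K) = 1908 J/(kg·K).
ΔT = 0.09234 K
Since 1 °C = 1 K, 0.09234 °C.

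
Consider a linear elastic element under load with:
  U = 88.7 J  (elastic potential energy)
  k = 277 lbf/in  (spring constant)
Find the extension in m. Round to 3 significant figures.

0.0605 m

Rearranging: x = √(2U/k).
U = 88.7 J; k = 277 lbf/in = 48510 N/m.
x = 0.06047 m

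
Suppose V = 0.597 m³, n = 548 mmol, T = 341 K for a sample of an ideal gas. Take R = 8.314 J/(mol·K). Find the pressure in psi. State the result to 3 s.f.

From the ideal-gas law: P = nRT/V.
V = 0.597 m³; n = 548 mmol = 0.5480 mol; T = 341 K; R = 8.314 J/(mol·K).
P = 2602 Pa
2602 Pa × (1 psi / 6895 Pa) = 0.3774 psi

0.377 psi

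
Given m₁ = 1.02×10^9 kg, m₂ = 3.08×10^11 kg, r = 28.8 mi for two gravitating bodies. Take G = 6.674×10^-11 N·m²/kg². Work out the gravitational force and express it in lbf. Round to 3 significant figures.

2.19 lbf

Directly: F = Gm₁m₂/r².
m₁ = 1.02×10^9 kg; m₂ = 3.08×10^11 kg; r = 28.8 mi = 46349 m; G = 6.674×10^-11 N·m²/kg².
F = 9.760 N
9.760 N × (1 lbf / 4.448 N) = 2.194 lbf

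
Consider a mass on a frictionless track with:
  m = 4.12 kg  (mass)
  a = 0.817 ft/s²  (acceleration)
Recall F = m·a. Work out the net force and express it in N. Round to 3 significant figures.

Directly: F = m·a.
m = 4.12 kg; a = 0.817 ft/s² = 0.2490 m/s².
F = 1.026 N  (the unit combination reduces to kg·m/s² = N)

1.03 N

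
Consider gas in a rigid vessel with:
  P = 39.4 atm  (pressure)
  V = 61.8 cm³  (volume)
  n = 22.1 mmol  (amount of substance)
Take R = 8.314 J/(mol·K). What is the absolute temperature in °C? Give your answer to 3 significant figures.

From the ideal-gas law: T = PV/(nR).
P = 39.4 atm = 3.992×10^6 Pa; V = 61.8 cm³ = 6.180×10^-5 m³; n = 22.1 mmol = 0.02210 mol; R = 8.314 J/(mol·K).
T = 1343 K
1343 K − 273.15 = 1070 °C

1070 °C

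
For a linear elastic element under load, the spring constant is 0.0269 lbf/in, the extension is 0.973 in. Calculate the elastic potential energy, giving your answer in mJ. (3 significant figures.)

U is given directly by: U = ½kx².
k = 0.0269 lbf/in = 4.711 N/m; x = 0.973 in = 0.02471 m.
U = 0.001439 J
0.001439 J × (1 mJ / 0.001000 J) = 1.439 mJ

1.44 mJ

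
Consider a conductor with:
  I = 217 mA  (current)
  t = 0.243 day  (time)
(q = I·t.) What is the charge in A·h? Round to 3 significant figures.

1.27 A·h

q is given directly by: q = It.
I = 217 mA = 0.2170 A; t = 0.243 day = 20995 s.
q = 4556 C  (the unit combination reduces to A·s = C)
4556 C × (1 A·h / 3600 C) = 1.266 A·h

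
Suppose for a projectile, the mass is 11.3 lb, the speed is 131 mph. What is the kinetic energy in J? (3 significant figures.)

8790 J

Directly: KE = ½mv².
m = 11.3 lb = 5.126 kg; v = 131 mph = 58.56 m/s.
KE = 8789 J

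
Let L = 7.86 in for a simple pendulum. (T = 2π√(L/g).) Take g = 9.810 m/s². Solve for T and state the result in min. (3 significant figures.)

T is given directly by: T = 2π√(L/g).
L = 7.86 in = 0.1996 m; g = 9.810 m/s².
T = 0.8963 s
0.8963 s × (1 min / 60.00 s) = 0.01494 min

0.0149 min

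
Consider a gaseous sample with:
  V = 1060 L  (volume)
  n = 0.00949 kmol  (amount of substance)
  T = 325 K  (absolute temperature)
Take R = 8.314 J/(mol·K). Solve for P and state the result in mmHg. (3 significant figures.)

181 mmHg

From the ideal-gas law: P = nRT/V.
V = 1060 L = 1.060 m³; n = 0.00949 kmol = 9.490 mol; T = 325 K; R = 8.314 J/(mol·K).
P = 24191 Pa
24191 Pa × (1 mmHg / 133.3 Pa) = 181.4 mmHg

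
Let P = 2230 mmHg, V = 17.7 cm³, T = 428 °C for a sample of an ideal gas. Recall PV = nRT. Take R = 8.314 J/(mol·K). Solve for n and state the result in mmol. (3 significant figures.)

From the ideal-gas law: n = PV/(RT).
P = 2230 mmHg = 2.973×10^5 Pa; V = 17.7 cm³ = 1.770×10^-5 m³; T = 428 °C = 701.1 K; R = 8.314 J/(mol·K).
n = 9.027×10^-4 mol
9.027×10^-4 mol × (1 mmol / 0.001000 mol) = 0.9027 mmol

0.903 mmol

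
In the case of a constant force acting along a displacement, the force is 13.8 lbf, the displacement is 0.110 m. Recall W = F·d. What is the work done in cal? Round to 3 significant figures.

1.61 cal

Directly: W = F·d.
F = 13.8 lbf = 61.39 N; d = 0.110 m.
W = 6.752 J
6.752 J × (1 cal / 4.184 J) = 1.614 cal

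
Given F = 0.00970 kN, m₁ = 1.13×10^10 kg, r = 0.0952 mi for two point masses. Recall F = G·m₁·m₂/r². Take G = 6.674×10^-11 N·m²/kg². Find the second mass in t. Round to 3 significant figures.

302 t

Rearranging: m₂ = F·r²/(G·m₁).
F = 0.00970 kN = 9.700 N; m₁ = 1.13×10^10 kg; r = 0.0952 mi = 153.2 m; G = 6.674×10^-11 N·m²/kg².
m₂ = 3.019×10^5 kg
3.019×10^5 kg × (1 t / 1000 kg) = 301.9 t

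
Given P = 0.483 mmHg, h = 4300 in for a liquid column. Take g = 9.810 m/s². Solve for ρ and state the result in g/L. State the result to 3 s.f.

0.0601 g/L

Rearranging P = ρ·g·h for ρ: ρ = P/(g·h).
P = 0.483 mmHg = 64.39 Pa; h = 4300 in = 109.2 m; g = 9.810 m/s².
ρ = 0.06010 kg/m³
Since 1 g/L = 1 kg/m³, 0.06010 g/L.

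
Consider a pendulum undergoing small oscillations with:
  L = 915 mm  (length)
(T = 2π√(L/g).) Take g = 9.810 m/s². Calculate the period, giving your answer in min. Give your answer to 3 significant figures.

0.0320 min

Directly: T = 2π√(L/g).
L = 915 mm = 0.9150 m; g = 9.810 m/s².
T = 1.919 s
1.919 s × (1 min / 60.00 s) = 0.03198 min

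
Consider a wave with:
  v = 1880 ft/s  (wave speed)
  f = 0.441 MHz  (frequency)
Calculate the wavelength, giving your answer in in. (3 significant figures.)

0.0512 in

Rearranging: λ = v/f.
v = 1880 ft/s = 573.0 m/s; f = 0.441 MHz = 4.410×10^5 Hz.
λ = 0.001299 m
0.001299 m × (1 in / 0.02540 m) = 0.05116 in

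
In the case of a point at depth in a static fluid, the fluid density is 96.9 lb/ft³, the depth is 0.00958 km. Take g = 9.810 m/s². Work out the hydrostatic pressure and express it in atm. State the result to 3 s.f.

1.44 atm

P is given directly by: P = ρgh.
ρ = 96.9 lb/ft³ = 1552 kg/m³; h = 0.00958 km = 9.580 m; g = 9.810 m/s².
P = 1.459×10^5 Pa
1.459×10^5 Pa × (1 atm / 1.013×10^5 Pa) = 1.440 atm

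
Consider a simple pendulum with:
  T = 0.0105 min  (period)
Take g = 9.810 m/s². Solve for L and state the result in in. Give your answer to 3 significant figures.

Rearranging T = 2π√(L/g) for L: L = g·(T/2π)².
T = 0.0105 min = 0.6300 s; g = 9.810 m/s².
L = 0.09863 m
0.09863 m × (1 in / 0.02540 m) = 3.883 in

3.88 in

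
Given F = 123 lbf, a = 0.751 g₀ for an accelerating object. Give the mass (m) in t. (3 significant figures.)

From Newton's second law: m = F/a.
F = 123 lbf = 547.1 N; a = 0.751 g₀ = 7.365 m/s².
m = 74.29 kg
74.29 kg × (1 t / 1000 kg) = 0.07429 t

0.0743 t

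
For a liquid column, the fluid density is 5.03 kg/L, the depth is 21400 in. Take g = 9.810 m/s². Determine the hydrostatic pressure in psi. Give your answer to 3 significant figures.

Directly: P = ρgh.
ρ = 5.03 kg/L = 5030 kg/m³; h = 21400 in = 543.6 m; g = 9.810 m/s².
P = 2.682×10^7 Pa  (the unit combination reduces to kg/(m·s²) = Pa)
2.682×10^7 Pa × (1 psi / 6895 Pa) = 3890 psi

3890 psi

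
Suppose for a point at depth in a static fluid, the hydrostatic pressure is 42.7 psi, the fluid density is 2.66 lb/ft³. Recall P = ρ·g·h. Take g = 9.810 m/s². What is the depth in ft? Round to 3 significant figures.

Solving P = ρ·g·h for h: h = P/(ρ·g).
P = 42.7 psi = 2.944×10^5 Pa; ρ = 2.66 lb/ft³ = 42.61 kg/m³; g = 9.810 m/s².
h = 704.3 m
704.3 m × (1 ft / 0.3048 m) = 2311 ft

2310 ft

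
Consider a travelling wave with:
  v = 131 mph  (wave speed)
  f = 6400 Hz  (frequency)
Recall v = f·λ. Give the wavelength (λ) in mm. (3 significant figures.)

Solving v = f·λ for λ: λ = v/f.
v = 131 mph = 58.56 m/s; f = 6400 Hz.
λ = 0.009150 m
0.009150 m × (1 mm / 0.001000 m) = 9.150 mm

9.15 mm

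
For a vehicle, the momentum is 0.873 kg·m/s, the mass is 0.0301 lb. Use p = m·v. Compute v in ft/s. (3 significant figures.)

Rearranging p = m·v for v: v = p/m.
p = 0.873 kg·m/s; m = 0.0301 lb = 0.01365 kg.
v = 63.94 m/s
63.94 m/s × (1 ft/s / 0.3048 m/s) = 209.8 ft/s

210 ft/s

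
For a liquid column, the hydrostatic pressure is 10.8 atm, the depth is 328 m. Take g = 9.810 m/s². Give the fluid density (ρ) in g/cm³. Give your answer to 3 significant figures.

0.340 g/cm³

Rearranging: ρ = P/(g·h).
P = 10.8 atm = 1.094×10^6 Pa; h = 328 m; g = 9.810 m/s².
ρ = 340.1 kg/m³
340.1 kg/m³ × (1 g/cm³ / 1000 kg/m³) = 0.3401 g/cm³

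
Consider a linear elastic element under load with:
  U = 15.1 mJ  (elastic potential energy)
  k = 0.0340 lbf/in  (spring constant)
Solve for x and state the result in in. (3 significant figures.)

2.80 in

Rearranging: x = √(2U/k).
U = 15.1 mJ = 0.01510 J; k = 0.0340 lbf/in = 5.954 N/m.
x = 0.07122 m
0.07122 m × (1 in / 0.02540 m) = 2.804 in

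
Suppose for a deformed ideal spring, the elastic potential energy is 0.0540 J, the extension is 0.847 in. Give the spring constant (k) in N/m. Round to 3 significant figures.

Rearranging U = ½k·x² for k: k = 2U/x².
U = 0.0540 J; x = 0.847 in = 0.02151 m.
k = 233.3 N/m

233 N/m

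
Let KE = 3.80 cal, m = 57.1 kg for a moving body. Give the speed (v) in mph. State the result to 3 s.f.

Solving KE = ½mv² for v: v = √(2·KE/m).
KE = 3.80 cal = 15.90 J; m = 57.1 kg.
v = 0.7463 m/s
0.7463 m/s × (1 mph / 0.4470 m/s) = 1.669 mph

1.67 mph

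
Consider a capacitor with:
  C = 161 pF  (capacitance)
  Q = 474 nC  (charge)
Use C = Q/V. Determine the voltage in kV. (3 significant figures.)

Rearranging: V = Q/C.
C = 161 pF = 1.610×10^-10 F; Q = 474 nC = 4.740×10^-7 C.
V = 2944 V  (the unit combination reduces to kg·m²/(A·s³) = V)
2944 V × (1 kV / 1000 V) = 2.944 kV

2.94 kV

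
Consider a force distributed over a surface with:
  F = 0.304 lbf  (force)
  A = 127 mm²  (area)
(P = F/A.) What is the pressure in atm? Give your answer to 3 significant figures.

0.105 atm

Directly: P = F/A.
F = 0.304 lbf = 1.352 N; A = 127 mm² = 1.270×10^-4 m².
P = 10648 Pa
10648 Pa × (1 atm / 1.013×10^5 Pa) = 0.1051 atm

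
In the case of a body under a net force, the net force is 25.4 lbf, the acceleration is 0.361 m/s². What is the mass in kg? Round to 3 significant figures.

Rearranging F = m·a for m: m = F/a.
F = 25.4 lbf = 113.0 N; a = 0.361 m/s².
m = 313.0 kg

313 kg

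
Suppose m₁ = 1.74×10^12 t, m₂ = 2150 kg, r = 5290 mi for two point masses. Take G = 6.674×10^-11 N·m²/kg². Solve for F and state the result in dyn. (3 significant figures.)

F is given directly by: F = Gm₁m₂/r².
m₁ = 1.74×10^12 t = 1.740×10^15 kg; m₂ = 2150 kg; r = 5290 mi = 8.513×10^6 m; G = 6.674×10^-11 N·m²/kg².
F = 3.445×10^-6 N  (the unit combination reduces to kg·m/s² = N)
3.445×10^-6 N × (1 dyn / 1.000×10^-5 N) = 0.3445 dyn

0.344 dyn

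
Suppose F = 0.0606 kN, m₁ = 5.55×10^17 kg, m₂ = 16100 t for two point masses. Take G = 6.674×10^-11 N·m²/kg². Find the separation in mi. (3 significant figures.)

1950 mi

Rearranging F = G·m₁·m₂/r² for r: r = √(G·m₁m₂/F).
F = 0.0606 kN = 60.60 N; m₁ = 5.55×10^17 kg; m₂ = 16100 t = 1.610×10^7 kg; G = 6.674×10^-11 N·m²/kg².
r = 3.137×10^6 m
3.137×10^6 m × (1 mi / 1609 m) = 1949 mi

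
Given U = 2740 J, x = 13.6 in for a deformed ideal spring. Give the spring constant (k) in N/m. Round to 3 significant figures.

45900 N/m

Rearranging U = ½k·x² for k: k = 2U/x².
U = 2740 J; x = 13.6 in = 0.3454 m.
k = 45924 N/m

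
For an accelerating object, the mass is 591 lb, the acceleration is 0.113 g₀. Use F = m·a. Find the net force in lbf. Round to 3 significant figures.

Directly: F = m·a.
m = 591 lb = 268.1 kg; a = 0.113 g₀ = 1.108 m/s².
F = 297.1 N
297.1 N × (1 lbf / 4.448 N) = 66.78 lbf

66.8 lbf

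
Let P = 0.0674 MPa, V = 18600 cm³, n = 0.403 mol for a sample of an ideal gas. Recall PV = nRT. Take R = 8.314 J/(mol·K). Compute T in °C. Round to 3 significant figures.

101 °C

Solving PV = nRT for T: T = PV/(nR).
P = 0.0674 MPa = 67400 Pa; V = 18600 cm³ = 0.01860 m³; n = 0.403 mol; R = 8.314 J/(mol·K).
T = 374.2 K
374.2 K − 273.15 = 101.0 °C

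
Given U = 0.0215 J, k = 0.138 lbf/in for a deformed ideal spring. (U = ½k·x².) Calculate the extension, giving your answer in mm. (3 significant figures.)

42.2 mm

Rearranging: x = √(2U/k).
U = 0.0215 J; k = 0.138 lbf/in = 24.17 N/m.
x = 0.04218 m
0.04218 m × (1 mm / 0.001000 m) = 42.18 mm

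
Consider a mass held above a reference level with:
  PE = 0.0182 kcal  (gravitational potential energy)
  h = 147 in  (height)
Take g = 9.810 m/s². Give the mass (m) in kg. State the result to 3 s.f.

Solving PE = m·g·h for m: m = PE/(g·h).
PE = 0.0182 kcal = 76.15 J; h = 147 in = 3.734 m; g = 9.810 m/s².
m = 2.079 kg

2.08 kg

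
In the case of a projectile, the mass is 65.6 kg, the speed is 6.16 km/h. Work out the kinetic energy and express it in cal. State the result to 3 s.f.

Directly: KE = ½mv².
m = 65.6 kg; v = 6.16 km/h = 1.711 m/s.
KE = 96.04 J
96.04 J × (1 cal / 4.184 J) = 22.95 cal

23.0 cal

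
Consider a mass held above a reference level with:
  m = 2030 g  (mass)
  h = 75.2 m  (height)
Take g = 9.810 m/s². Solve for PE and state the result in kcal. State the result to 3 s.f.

PE is given directly by: PE = mgh.
m = 2030 g = 2.030 kg; h = 75.2 m; g = 9.810 m/s².
PE = 1498 J
1498 J × (1 kcal / 4184 J) = 0.3579 kcal

0.358 kcal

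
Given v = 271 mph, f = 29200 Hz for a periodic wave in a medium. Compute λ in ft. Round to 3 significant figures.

0.0136 ft

Rearranging v = f·λ for λ: λ = v/f.
v = 271 mph = 121.1 m/s; f = 29200 Hz.
λ = 0.004149 m
0.004149 m × (1 ft / 0.3048 m) = 0.01361 ft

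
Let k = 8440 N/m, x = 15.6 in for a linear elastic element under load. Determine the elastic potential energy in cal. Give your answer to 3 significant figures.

158 cal

Directly: U = ½kx².
k = 8440 N/m; x = 15.6 in = 0.3962 m.
U = 662.6 J
662.6 J × (1 cal / 4.184 J) = 158.4 cal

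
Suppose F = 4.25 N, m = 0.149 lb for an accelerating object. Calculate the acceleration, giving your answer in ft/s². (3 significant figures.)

Rearranging: a = F/m.
F = 4.25 N; m = 0.149 lb = 0.06759 kg.
a = 62.88 m/s²
62.88 m/s² × (1 ft/s² / 0.3048 m/s²) = 206.3 ft/s²

206 ft/s²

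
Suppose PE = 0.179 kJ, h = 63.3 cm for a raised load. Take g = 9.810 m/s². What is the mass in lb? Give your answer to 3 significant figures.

63.5 lb

Rearranging: m = PE/(g·h).
PE = 0.179 kJ = 179.0 J; h = 63.3 cm = 0.6330 m; g = 9.810 m/s².
m = 28.83 kg
28.83 kg × (1 lb / 0.4536 kg) = 63.55 lb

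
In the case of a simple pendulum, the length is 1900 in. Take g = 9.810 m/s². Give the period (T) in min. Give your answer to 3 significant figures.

Directly: T = 2π√(L/g).
L = 1900 in = 48.26 m; g = 9.810 m/s².
T = 13.94 s
13.94 s × (1 min / 60.00 s) = 0.2323 min

0.232 min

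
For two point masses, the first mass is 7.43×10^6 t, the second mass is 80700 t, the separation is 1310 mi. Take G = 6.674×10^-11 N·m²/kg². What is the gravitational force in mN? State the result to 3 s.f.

F is given directly by: F = Gm₁m₂/r².
m₁ = 7.43×10^6 t = 7.430×10^9 kg; m₂ = 80700 t = 8.070×10^7 kg; r = 1310 mi = 2.108×10^6 m; G = 6.674×10^-11 N·m²/kg².
F = 9.003×10^-6 N
9.003×10^-6 N × (1 mN / 0.001000 N) = 0.009003 mN

0.00900 mN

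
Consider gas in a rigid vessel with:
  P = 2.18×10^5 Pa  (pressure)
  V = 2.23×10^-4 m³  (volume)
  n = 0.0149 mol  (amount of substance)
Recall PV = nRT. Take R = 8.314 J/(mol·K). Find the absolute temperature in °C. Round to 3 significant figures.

From the ideal-gas law: T = PV/(nR).
P = 2.18×10^5 Pa; V = 2.23×10^-4 m³; n = 0.0149 mol; R = 8.314 J/(mol·K).
T = 392.4 K
392.4 K − 273.15 = 119.3 °C

119 °C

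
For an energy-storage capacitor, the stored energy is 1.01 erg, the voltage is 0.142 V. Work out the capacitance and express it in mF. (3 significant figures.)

Solving E = ½C·V² for C: C = 2E/V².
E = 1.01 erg = 1.010×10^-7 J; V = 0.142 V.
C = 1.002×10^-5 F
1.002×10^-5 F × (1 mF / 0.001000 F) = 0.01002 mF

0.0100 mF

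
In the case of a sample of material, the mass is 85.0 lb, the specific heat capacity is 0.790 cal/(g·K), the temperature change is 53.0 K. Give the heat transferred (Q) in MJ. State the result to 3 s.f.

6.75 MJ

Q is given directly by: Q = mcΔT.
m = 85.0 lb = 38.56 kg; c = 0.790 cal/(g·K) = 3305 J/(kg·K); ΔT = 53.0 K.
Q = 6.754×10^6 J
6.754×10^6 J × (1 MJ / 1.000×10^6 J) = 6.754 MJ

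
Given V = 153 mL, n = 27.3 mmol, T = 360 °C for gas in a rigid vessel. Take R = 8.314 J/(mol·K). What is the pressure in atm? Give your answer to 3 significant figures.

Directly: P = nRT/V.
V = 153 mL = 1.530×10^-4 m³; n = 27.3 mmol = 0.02730 mol; T = 360 °C = 633.1 K; R = 8.314 J/(mol·K).
P = 9.393×10^5 Pa  (the unit combination reduces to kg/(m·s²) = Pa)
9.393×10^5 Pa × (1 atm / 1.013×10^5 Pa) = 9.270 atm

9.27 atm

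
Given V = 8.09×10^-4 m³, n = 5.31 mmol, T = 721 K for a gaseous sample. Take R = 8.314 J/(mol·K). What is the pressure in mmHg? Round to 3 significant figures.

From the ideal-gas law: P = nRT/V.
V = 8.09×10^-4 m³; n = 5.31 mmol = 0.005310 mol; T = 721 K; R = 8.314 J/(mol·K).
P = 39345 Pa
39345 Pa × (1 mmHg / 133.3 Pa) = 295.1 mmHg

295 mmHg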